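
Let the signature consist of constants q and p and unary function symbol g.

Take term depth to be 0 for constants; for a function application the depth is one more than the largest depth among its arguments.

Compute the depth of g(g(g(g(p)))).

4

depth(g(p)) = 1 + depth(p) = 1 + 0 = 1
depth(g(g(p))) = 1 + depth(g(p)) = 1 + 1 = 2
depth(g(g(g(p)))) = 1 + depth(g(g(p))) = 1 + 2 = 3
depth(g(g(g(g(p))))) = 1 + depth(g(g(g(p)))) = 1 + 3 = 4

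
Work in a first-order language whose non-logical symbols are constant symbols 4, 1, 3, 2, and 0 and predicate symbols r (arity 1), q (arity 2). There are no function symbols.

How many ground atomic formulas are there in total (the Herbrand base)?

30

With no function symbols, the Herbrand universe is just the 5 constants.
Ground atoms per predicate: r: 5, q: 5^2 = 25.
Herbrand base size = 5 + 25 = 30.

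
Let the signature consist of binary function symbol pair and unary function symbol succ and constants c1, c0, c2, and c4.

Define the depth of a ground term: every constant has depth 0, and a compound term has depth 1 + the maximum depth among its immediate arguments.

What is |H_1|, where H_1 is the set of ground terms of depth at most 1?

Let N_k count ground terms of depth at most k. Each non-constant term of depth ≤ k is some function symbol applied to depth-≤(k−1) arguments, giving N_k = 4 + N_{k-1}^2 + N_{k-1}.
N_0 = 4
N_1 = 4 + 4^2 + 4 = 24

24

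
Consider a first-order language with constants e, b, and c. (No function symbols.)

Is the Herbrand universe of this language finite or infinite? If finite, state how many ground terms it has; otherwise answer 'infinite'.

There are no function symbols, so every ground term is one of the 3 constants.
The Herbrand universe is {e, b, c}, which is finite with 3 elements.

3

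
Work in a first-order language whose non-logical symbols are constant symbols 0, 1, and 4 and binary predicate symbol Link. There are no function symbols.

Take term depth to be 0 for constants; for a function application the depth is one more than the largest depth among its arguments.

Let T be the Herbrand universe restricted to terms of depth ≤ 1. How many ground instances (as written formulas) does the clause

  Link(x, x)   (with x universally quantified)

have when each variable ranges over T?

3

Ground terms of depth ≤ 1:
  With no function symbols every ground term is a constant, so there are exactly 3 ground terms at every depth bound.
  N_0 = 3
  N_1 = 3
  Explicitly: 0, 1, 4.
So there are 3 ground terms available for substitution.
The body mentions the single quantified variable x; since ground terms form a free algebra, no two substitutions collapse to the same formula.
Number of ground instances = 3.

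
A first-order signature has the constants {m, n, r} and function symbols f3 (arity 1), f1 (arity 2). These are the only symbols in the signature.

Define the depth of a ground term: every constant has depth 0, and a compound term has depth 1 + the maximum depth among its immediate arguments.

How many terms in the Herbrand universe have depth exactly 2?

Let N_k = |{terms of depth ≤ k}|. Then N_0 = 3 and N_k = 3 + N_{k-1} + N_{k-1}^2 for k ≥ 1 (one summand per function symbol, arity giving the exponent).
N_0 = 3
N_1 = 3 + 3 + 3^2 = 15
N_2 = 3 + 15 + 15^2 = 243
Terms of depth exactly 2: N_2 − N_1 = 243 − 15 = 228.

228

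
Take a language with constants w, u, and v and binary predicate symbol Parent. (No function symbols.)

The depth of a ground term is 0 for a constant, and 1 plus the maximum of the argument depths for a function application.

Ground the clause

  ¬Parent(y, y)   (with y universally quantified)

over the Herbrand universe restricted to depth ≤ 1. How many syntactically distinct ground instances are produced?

3

Ground terms of depth ≤ 1:
  With no function symbols every ground term is a constant, so there are exactly 3 ground terms at every depth bound.
  N_0 = 3
  N_1 = 3
  Explicitly: w, u, v.
So there are 3 ground terms available for substitution.
The body mentions the single quantified variable y; since ground terms form a free algebra, no two substitutions collapse to the same formula.
Number of ground instances = 3.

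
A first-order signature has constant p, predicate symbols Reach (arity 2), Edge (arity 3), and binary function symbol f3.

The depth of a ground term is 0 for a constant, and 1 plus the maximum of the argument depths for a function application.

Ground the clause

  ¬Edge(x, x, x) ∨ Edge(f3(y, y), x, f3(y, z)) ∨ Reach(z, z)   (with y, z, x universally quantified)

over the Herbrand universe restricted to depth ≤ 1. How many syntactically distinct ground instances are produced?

8

Ground terms of depth ≤ 1:
  Write N_k for the number of ground terms of depth ≤ k. A term of depth ≤ k is either a constant or a function symbol applied to arguments of depth ≤ k−1, so N_k = 1 + N_{k-1}^2.
  N_0 = 1
  N_1 = 1 + 1^2 = 2
  Explicitly: p, f3(p, p).
So there are 2 ground terms available for substitution.
There are 3 variables to instantiate (y, z, x), each occurring in at least one literal, so different choices give different ground instances.
Number of ground instances = 2^3 = 8.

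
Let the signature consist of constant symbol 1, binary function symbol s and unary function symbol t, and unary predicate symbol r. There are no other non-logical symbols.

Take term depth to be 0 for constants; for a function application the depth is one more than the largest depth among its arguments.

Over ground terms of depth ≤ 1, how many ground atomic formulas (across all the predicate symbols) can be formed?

First count ground terms of depth ≤ 1.
If N_k denotes the number of depth-≤k ground terms, the 1 constant gives N_0 = 1, and each function symbol of arity r contributes N_{k-1}^r new terms at level k: N_k = 1 + N_{k-1}^2 + N_{k-1}.
N_0 = 1
N_1 = 1 + 1^2 + 1 = 3
So |H| = 3.
Each predicate of arity r yields |H|^r ground atoms (one per choice of an r-tuple from H):
  r: 3
Total ground atoms: 3.

3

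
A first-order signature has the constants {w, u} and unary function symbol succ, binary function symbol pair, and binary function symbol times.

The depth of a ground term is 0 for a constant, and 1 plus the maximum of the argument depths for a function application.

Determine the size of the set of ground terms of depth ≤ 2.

Count level by level. With function symbols succ/1, pair/2, times/2, the terms of depth ≤ k are the 2 constants together with each function applied to depth-≤(k−1) tuples, so N_k = 2 + N_{k-1} + N_{k-1}^2 + N_{k-1}^2.
N_0 = 2
N_1 = 2 + 2 + 2^2 + 2^2 = 12
N_2 = 2 + 12 + 12^2 + 12^2 = 302

302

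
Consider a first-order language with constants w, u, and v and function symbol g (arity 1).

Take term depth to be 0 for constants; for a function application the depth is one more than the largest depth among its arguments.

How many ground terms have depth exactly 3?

Write N_k for the number of ground terms of depth ≤ k. A term of depth ≤ k is either a constant or a function symbol applied to arguments of depth ≤ k−1, so N_k = 3 + N_{k-1}.
N_0 = 3
N_1 = 3 + 3 = 6
N_2 = 3 + 6 = 9
N_3 = 3 + 9 = 12
Terms of depth exactly 3: N_3 − N_2 = 12 − 9 = 3.

3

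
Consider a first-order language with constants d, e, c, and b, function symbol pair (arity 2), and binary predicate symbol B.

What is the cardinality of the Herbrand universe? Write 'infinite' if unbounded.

The signature has at least one function symbol (pair, arity 2) and at least one constant (d).
Iterating pair gives infinitely many distinct ground terms: d, pair(d, d), pair(pair(d, d), pair(d, d)), ...
So the Herbrand universe is infinite.

infinite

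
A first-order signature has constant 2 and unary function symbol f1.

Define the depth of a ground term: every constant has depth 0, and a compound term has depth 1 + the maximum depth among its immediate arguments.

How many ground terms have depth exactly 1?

Count level by level. With function symbols f1/1, the terms of depth ≤ k are the 1 constant together with each function applied to depth-≤(k−1) tuples, so N_k = 1 + N_{k-1}.
N_0 = 1
N_1 = 1 + 1 = 2
Terms of depth exactly 1: N_1 − N_0 = 2 − 1 = 1.

1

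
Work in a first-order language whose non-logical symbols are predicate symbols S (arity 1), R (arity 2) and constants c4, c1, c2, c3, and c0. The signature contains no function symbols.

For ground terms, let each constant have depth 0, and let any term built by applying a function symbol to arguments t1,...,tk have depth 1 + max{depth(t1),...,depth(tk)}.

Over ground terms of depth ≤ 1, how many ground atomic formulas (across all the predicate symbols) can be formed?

30

First count ground terms of depth ≤ 1.
With no function symbols every ground term is a constant, so there are exactly 5 ground terms at every depth bound.
N_0 = 5
N_1 = 5
So |H| = 5.
Each predicate of arity r yields |H|^r ground atoms (one per choice of an r-tuple from H):
  S: 5;  R: 5^2 = 25
Total ground atoms: 5 + 25 = 30.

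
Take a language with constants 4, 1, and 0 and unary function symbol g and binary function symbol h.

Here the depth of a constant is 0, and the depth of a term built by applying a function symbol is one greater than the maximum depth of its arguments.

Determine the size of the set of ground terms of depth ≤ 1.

15

Let N_k count ground terms of depth at most k. Each non-constant term of depth ≤ k is some function symbol applied to depth-≤(k−1) arguments, giving N_k = 3 + N_{k-1} + N_{k-1}^2.
N_0 = 3
N_1 = 3 + 3 + 3^2 = 15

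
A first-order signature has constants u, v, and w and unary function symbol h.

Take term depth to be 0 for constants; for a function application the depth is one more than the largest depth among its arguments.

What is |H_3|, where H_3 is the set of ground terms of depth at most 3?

Let N_k = |{terms of depth ≤ k}|. Then N_0 = 3 and N_k = 3 + N_{k-1} for k ≥ 1 (one summand per function symbol, arity giving the exponent).
N_0 = 3
N_1 = 3 + 3 = 6
N_2 = 3 + 6 = 9
N_3 = 3 + 9 = 12
Explicitly: u, v, w, h(u), h(v), h(w), h(h(u)), h(h(v)), h(h(w)), h(h(h(u))), h(h(h(v))), h(h(h(w))).

12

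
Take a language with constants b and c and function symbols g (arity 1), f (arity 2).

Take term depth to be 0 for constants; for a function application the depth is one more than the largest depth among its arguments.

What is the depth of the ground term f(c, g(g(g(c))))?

depth(g(c)) = 1 + depth(c) = 1 + 0 = 1
depth(g(g(c))) = 1 + depth(g(c)) = 1 + 1 = 2
depth(g(g(g(c)))) = 1 + depth(g(g(c))) = 1 + 2 = 3
depth(f(c, g(g(g(c))))) = 1 + max(0, 3) = 4

4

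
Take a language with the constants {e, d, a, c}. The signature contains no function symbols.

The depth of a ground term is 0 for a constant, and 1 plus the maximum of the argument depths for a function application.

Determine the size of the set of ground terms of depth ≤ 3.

With no function symbols every ground term is a constant, so there are exactly 4 ground terms at every depth bound.
N_0 = 4
N_1 = 4
N_2 = 4
N_3 = 4
Explicitly: e, d, a, c.

4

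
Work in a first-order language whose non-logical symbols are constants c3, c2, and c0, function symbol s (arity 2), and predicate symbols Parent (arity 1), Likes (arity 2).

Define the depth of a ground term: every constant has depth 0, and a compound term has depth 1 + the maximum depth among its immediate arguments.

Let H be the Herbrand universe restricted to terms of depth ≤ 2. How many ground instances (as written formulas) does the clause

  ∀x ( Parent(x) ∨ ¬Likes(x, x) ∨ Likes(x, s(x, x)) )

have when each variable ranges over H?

147

Ground terms of depth ≤ 2:
  If N_k denotes the number of depth-≤k ground terms, the 3 constants give N_0 = 3, and each function symbol of arity r contributes N_{k-1}^r new terms at level k: N_k = 3 + N_{k-1}^2.
  N_0 = 3
  N_1 = 3 + 3^2 = 12
  N_2 = 3 + 12^2 = 147
So there are 147 ground terms available for substitution.
The clause has 1 distinct variable (x), which appears in the body. In the free term algebra distinct substitutions yield syntactically distinct ground instances.
Number of ground instances = 147.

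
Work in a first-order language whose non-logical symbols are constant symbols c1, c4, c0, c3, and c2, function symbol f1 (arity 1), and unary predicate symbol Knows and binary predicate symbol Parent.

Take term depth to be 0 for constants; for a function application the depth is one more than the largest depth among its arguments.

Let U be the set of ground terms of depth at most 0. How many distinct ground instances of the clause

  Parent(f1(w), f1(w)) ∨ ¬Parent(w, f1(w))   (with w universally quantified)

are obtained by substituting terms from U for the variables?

5

Ground terms of depth ≤ 0:
  Let N_k = |{terms of depth ≤ k}|. Then N_0 = 5 and N_k = 5 + N_{k-1} for k ≥ 1 (one summand per function symbol, arity giving the exponent).
  N_0 = 5
  Explicitly: c1, c4, c0, c3, c2.
So there are 5 ground terms available for substitution.
The body mentions the single quantified variable w; since ground terms form a free algebra, no two substitutions collapse to the same formula.
Number of ground instances = 5.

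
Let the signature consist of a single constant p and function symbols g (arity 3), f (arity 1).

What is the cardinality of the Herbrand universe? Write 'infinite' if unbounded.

The signature has at least one function symbol (g, arity 3) and at least one constant (p).
Iterating g gives infinitely many distinct ground terms: p, g(p, p, p), g(g(p, p, p), g(p, p, p), g(p, p, p)), ...
So the Herbrand universe is infinite.

infinite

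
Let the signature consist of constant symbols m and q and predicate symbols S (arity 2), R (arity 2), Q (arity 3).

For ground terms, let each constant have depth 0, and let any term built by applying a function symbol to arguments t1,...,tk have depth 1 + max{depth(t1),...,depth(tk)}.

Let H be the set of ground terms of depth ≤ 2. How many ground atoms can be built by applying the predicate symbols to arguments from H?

First count ground terms of depth ≤ 2.
With no function symbols every ground term is a constant, so there are exactly 2 ground terms at every depth bound.
N_0 = 2
N_1 = 2
N_2 = 2
So |H| = 2.
Ground atoms are formed by filling each argument slot of a predicate with a term from H, so an r-ary predicate gives |H|^r atoms:
  S: 2^2 = 4;  R: 2^2 = 4;  Q: 2^3 = 8
Total ground atoms: 4 + 4 + 8 = 16.

16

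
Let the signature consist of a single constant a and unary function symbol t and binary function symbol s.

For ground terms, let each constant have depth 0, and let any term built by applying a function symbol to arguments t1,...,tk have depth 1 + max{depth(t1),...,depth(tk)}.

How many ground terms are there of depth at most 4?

33673

Let N_k count ground terms of depth at most k. Each non-constant term of depth ≤ k is some function symbol applied to depth-≤(k−1) arguments, giving N_k = 1 + N_{k-1} + N_{k-1}^2.
N_0 = 1
N_1 = 1 + 1 + 1^2 = 3
N_2 = 1 + 3 + 3^2 = 13
N_3 = 1 + 13 + 13^2 = 183
N_4 = 1 + 183 + 183^2 = 33673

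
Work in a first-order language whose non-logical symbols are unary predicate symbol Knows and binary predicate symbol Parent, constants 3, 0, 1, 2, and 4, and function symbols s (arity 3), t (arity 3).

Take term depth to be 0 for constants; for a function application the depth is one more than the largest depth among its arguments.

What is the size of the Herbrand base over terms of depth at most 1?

65280

First count ground terms of depth ≤ 1.
Write N_k for the number of ground terms of depth ≤ k. A term of depth ≤ k is either a constant or a function symbol applied to arguments of depth ≤ k−1, so N_k = 5 + N_{k-1}^3 + N_{k-1}^3.
N_0 = 5
N_1 = 5 + 5^3 + 5^3 = 255
So |H| = 255.
Ground atoms are formed by filling each argument slot of a predicate with a term from H, so an r-ary predicate gives |H|^r atoms:
  Knows: 255;  Parent: 255^2 = 65025
Total ground atoms: 255 + 65025 = 65280.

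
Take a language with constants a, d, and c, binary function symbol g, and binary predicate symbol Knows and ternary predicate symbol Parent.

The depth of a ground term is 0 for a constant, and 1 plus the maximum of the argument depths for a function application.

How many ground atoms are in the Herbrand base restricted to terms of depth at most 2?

First count ground terms of depth ≤ 2.
Count level by level. With function symbols g/2, the terms of depth ≤ k are the 3 constants together with each function applied to depth-≤(k−1) tuples, so N_k = 3 + N_{k-1}^2.
N_0 = 3
N_1 = 3 + 3^2 = 12
N_2 = 3 + 12^2 = 147
So |H| = 147.
A ground atom is a predicate applied to a tuple of terms from H, so the count is the sum over predicates of |H|^arity:
  Knows: 147^2 = 21609;  Parent: 147^3 = 3176523
Total ground atoms: 21609 + 3176523 = 3198132.

3198132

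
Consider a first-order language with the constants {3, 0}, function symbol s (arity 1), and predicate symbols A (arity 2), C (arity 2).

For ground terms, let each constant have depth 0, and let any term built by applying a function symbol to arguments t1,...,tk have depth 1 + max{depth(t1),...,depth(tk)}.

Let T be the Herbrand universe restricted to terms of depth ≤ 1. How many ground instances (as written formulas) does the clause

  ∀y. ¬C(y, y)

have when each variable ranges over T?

4

Ground terms of depth ≤ 1:
  If N_k denotes the number of depth-≤k ground terms, the 2 constants give N_0 = 2, and each function symbol of arity r contributes N_{k-1}^r new terms at level k: N_k = 2 + N_{k-1}.
  N_0 = 2
  N_1 = 2 + 2 = 4
So there are 4 ground terms available for substitution.
The variable y ranges independently over the available ground terms, and distinct assignments produce distinct instances.
Number of ground instances = 4.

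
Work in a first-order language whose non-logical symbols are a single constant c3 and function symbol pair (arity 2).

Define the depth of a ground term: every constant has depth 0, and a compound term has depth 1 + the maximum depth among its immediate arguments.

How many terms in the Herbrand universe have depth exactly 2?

Let N_k = |{terms of depth ≤ k}|. Then N_0 = 1 and N_k = 1 + N_{k-1}^2 for k ≥ 1 (one summand per function symbol, arity giving the exponent).
N_0 = 1
N_1 = 1 + 1^2 = 2
N_2 = 1 + 2^2 = 5
Terms of depth exactly 2: N_2 − N_1 = 5 − 2 = 3.

3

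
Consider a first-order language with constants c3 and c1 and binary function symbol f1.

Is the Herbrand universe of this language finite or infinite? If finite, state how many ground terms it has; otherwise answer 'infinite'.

The signature has at least one function symbol (f1, arity 2) and at least one constant (c3).
Iterating f1 gives infinitely many distinct ground terms: c3, f1(c3, c3), f1(f1(c3, c3), f1(c3, c3)), ...
So the Herbrand universe is infinite.

infinite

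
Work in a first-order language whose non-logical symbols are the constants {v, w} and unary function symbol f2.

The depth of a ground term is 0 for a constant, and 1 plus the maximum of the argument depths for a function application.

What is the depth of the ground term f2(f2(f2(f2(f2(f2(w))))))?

6

depth(f2(w)) = 1 + depth(w) = 1 + 0 = 1
depth(f2(f2(w))) = 1 + depth(f2(w)) = 1 + 1 = 2
depth(f2(f2(f2(w)))) = 1 + depth(f2(f2(w))) = 1 + 2 = 3
depth(f2(f2(f2(f2(w))))) = 1 + depth(f2(f2(f2(w)))) = 1 + 3 = 4
depth(f2(f2(f2(f2(f2(w)))))) = 1 + depth(f2(f2(f2(f2(w))))) = 1 + 4 = 5
depth(f2(f2(f2(f2(f2(f2(w))))))) = 1 + depth(f2(f2(f2(f2(f2(w)))))) = 1 + 5 = 6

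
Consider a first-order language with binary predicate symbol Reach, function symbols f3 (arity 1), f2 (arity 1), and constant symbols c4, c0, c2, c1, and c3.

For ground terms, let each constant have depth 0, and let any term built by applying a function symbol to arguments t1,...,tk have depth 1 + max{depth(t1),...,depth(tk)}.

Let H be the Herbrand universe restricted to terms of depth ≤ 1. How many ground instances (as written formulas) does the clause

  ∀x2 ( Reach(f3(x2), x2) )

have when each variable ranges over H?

Ground terms of depth ≤ 1:
  Write N_k for the number of ground terms of depth ≤ k. A term of depth ≤ k is either a constant or a function symbol applied to arguments of depth ≤ k−1, so N_k = 5 + N_{k-1} + N_{k-1}.
  N_0 = 5
  N_1 = 5 + 5 + 5 = 15
So there are 15 ground terms available for substitution.
The body mentions the single quantified variable x2; since ground terms form a free algebra, no two substitutions collapse to the same formula.
Number of ground instances = 15.

15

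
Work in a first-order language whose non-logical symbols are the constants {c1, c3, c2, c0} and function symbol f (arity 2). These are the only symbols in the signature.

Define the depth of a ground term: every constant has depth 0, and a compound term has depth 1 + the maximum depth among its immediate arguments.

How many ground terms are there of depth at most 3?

Let N_k count ground terms of depth at most k. Each non-constant term of depth ≤ k is some function symbol applied to depth-≤(k−1) arguments, giving N_k = 4 + N_{k-1}^2.
N_0 = 4
N_1 = 4 + 4^2 = 20
N_2 = 4 + 20^2 = 404
N_3 = 4 + 404^2 = 163220

163220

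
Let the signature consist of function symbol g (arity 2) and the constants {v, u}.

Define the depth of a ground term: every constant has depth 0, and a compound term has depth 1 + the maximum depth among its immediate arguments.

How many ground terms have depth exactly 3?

Let N_k count ground terms of depth at most k. Each non-constant term of depth ≤ k is some function symbol applied to depth-≤(k−1) arguments, giving N_k = 2 + N_{k-1}^2.
N_0 = 2
N_1 = 2 + 2^2 = 6
N_2 = 2 + 6^2 = 38
N_3 = 2 + 38^2 = 1446
Terms of depth exactly 3: N_3 − N_2 = 1446 − 38 = 1408.

1408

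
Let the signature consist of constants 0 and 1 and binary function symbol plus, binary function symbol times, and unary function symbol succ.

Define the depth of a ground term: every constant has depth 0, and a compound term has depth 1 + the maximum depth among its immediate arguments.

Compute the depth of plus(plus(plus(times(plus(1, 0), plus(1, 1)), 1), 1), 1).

5

depth(plus(1, 0)) = 1 + max(0, 0) = 1
depth(plus(1, 1)) = 1 + max(0, 0) = 1
depth(times(plus(1, 0), plus(1, 1))) = 1 + max(1, 1) = 2
depth(plus(times(plus(1, 0), plus(1, 1)), 1)) = 1 + max(2, 0) = 3
depth(plus(plus(times(plus(1, 0), plus(1, 1)), 1), 1)) = 1 + max(3, 0) = 4
depth(plus(plus(plus(times(plus(1, 0), plus(1, 1)), 1), 1), 1)) = 1 + max(4, 0) = 5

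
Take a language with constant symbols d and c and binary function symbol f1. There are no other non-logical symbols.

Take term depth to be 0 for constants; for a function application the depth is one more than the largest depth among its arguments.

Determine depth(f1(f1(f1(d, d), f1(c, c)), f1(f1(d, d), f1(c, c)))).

depth(f1(d, d)) = 1 + max(0, 0) = 1
depth(f1(c, c)) = 1 + max(0, 0) = 1
depth(f1(f1(d, d), f1(c, c))) = 1 + max(1, 1) = 2
depth(f1(f1(f1(d, d), f1(c, c)), f1(f1(d, d), f1(c, c)))) = 1 + max(2, 2) = 3

3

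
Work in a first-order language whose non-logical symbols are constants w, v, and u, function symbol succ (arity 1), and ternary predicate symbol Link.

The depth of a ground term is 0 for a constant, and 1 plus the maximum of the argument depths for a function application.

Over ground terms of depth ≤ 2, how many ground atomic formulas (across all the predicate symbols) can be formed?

729

First count ground terms of depth ≤ 2.
Let N_k = |{terms of depth ≤ k}|. Then N_0 = 3 and N_k = 3 + N_{k-1} for k ≥ 1 (one summand per function symbol, arity giving the exponent).
N_0 = 3
N_1 = 3 + 3 = 6
N_2 = 3 + 6 = 9
Explicitly: w, v, u, succ(w), succ(v), succ(u), succ(succ(w)), succ(succ(v)), succ(succ(u)).
So |H| = 9.
For each predicate symbol, the number of ground atoms is |H| raised to its arity; summing:
  Link: 9^3 = 729
Total ground atoms: 729.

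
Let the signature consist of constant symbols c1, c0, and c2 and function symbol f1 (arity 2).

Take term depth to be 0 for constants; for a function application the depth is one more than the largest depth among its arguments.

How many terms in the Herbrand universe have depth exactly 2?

135

Let N_k = |{terms of depth ≤ k}|. Then N_0 = 3 and N_k = 3 + N_{k-1}^2 for k ≥ 1 (one summand per function symbol, arity giving the exponent).
N_0 = 3
N_1 = 3 + 3^2 = 12
N_2 = 3 + 12^2 = 147
Terms of depth exactly 2: N_2 − N_1 = 147 − 12 = 135.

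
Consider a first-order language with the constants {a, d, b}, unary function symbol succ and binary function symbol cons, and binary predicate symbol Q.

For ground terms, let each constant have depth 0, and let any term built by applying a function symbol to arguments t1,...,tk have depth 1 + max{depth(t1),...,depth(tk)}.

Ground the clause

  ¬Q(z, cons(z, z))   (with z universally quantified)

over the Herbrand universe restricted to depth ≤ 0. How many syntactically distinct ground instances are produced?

Ground terms of depth ≤ 0:
  Let N_k = |{terms of depth ≤ k}|. Then N_0 = 3 and N_k = 3 + N_{k-1} + N_{k-1}^2 for k ≥ 1 (one summand per function symbol, arity giving the exponent).
  N_0 = 3
So there are 3 ground terms available for substitution.
The variable z ranges independently over the available ground terms, and distinct assignments produce distinct instances.
Number of ground instances = 3.

3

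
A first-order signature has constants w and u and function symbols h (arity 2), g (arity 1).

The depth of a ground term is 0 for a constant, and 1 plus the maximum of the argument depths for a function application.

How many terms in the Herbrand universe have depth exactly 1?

Write N_k for the number of ground terms of depth ≤ k. A term of depth ≤ k is either a constant or a function symbol applied to arguments of depth ≤ k−1, so N_k = 2 + N_{k-1}^2 + N_{k-1}.
N_0 = 2
N_1 = 2 + 2^2 + 2 = 8
Terms of depth exactly 1: N_1 − N_0 = 8 − 2 = 6.

6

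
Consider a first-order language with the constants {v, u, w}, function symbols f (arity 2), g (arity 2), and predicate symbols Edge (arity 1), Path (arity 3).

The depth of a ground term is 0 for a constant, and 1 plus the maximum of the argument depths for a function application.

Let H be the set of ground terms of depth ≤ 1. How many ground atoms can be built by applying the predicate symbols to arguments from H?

First count ground terms of depth ≤ 1.
Let N_k count ground terms of depth at most k. Each non-constant term of depth ≤ k is some function symbol applied to depth-≤(k−1) arguments, giving N_k = 3 + N_{k-1}^2 + N_{k-1}^2.
N_0 = 3
N_1 = 3 + 3^2 + 3^2 = 21
So |H| = 21.
Each predicate of arity r yields |H|^r ground atoms (one per choice of an r-tuple from H):
  Edge: 21;  Path: 21^3 = 9261
Total ground atoms: 21 + 9261 = 9282.

9282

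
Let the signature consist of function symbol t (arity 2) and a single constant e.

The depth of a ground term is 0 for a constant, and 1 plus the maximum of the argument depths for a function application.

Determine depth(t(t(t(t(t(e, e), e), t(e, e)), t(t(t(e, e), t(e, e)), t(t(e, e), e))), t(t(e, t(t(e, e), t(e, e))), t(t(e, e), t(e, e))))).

5

depth(t(e, e)) = 1 + max(0, 0) = 1
depth(t(t(e, e), e)) = 1 + max(1, 0) = 2
depth(t(t(t(e, e), e), t(e, e))) = 1 + max(2, 1) = 3
depth(t(t(e, e), t(e, e))) = 1 + max(1, 1) = 2
depth(t(t(t(e, e), t(e, e)), t(t(e, e), e))) = 1 + max(2, 2) = 3
depth(t(t(t(t(e, e), e), t(e, e)), t(t(t(e, e), t(e, e)), t(t(e, e), e)))) = 1 + max(3, 3) = 4
depth(t(e, t(t(e, e), t(e, e)))) = 1 + max(0, 2) = 3
depth(t(t(e, t(t(e, e), t(e, e))), t(t(e, e), t(e, e)))) = 1 + max(3, 2) = 4
depth(t(t(t(t(t(e, e), e), t(e, e)), t(t(t(e, e), t(e, e)), t(t(e, e), e))), t(t(e, t(t(e, e), t(e, e))), t(t(e, e), t(e, e))))) = 1 + max(4, 4) = 5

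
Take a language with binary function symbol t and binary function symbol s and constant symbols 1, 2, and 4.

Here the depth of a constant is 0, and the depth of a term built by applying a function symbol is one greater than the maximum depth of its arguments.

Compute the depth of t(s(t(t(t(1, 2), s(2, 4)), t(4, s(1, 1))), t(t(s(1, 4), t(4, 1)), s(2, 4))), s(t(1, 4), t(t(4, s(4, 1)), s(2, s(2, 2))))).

5

depth(t(1, 2)) = 1 + max(0, 0) = 1
depth(s(2, 4)) = 1 + max(0, 0) = 1
depth(t(t(1, 2), s(2, 4))) = 1 + max(1, 1) = 2
depth(s(1, 1)) = 1 + max(0, 0) = 1
depth(t(4, s(1, 1))) = 1 + max(0, 1) = 2
depth(t(t(t(1, 2), s(2, 4)), t(4, s(1, 1)))) = 1 + max(2, 2) = 3
depth(s(1, 4)) = 1 + max(0, 0) = 1
depth(t(4, 1)) = 1 + max(0, 0) = 1
depth(t(s(1, 4), t(4, 1))) = 1 + max(1, 1) = 2
depth(t(t(s(1, 4), t(4, 1)), s(2, 4))) = 1 + max(2, 1) = 3
depth(s(t(t(t(1, 2), s(2, 4)), t(4, s(1, 1))), t(t(s(1, 4), t(4, 1)), s(2, 4)))) = 1 + max(3, 3) = 4
depth(t(1, 4)) = 1 + max(0, 0) = 1
depth(s(4, 1)) = 1 + max(0, 0) = 1
depth(t(4, s(4, 1))) = 1 + max(0, 1) = 2
depth(s(2, 2)) = 1 + max(0, 0) = 1
depth(s(2, s(2, 2))) = 1 + max(0, 1) = 2
depth(t(t(4, s(4, 1)), s(2, s(2, 2)))) = 1 + max(2, 2) = 3
depth(s(t(1, 4), t(t(4, s(4, 1)), s(2, s(2, 2))))) = 1 + max(1, 3) = 4
depth(t(s(t(t(t(1, 2), s(2, 4)), t(4, s(1, 1))), t(t(s(1, 4), t(4, 1)), s(2, 4))), s(t(1, 4), t(t(4, s(4, 1)), s(2, s(2, 2)))))) = 1 + max(4, 4) = 5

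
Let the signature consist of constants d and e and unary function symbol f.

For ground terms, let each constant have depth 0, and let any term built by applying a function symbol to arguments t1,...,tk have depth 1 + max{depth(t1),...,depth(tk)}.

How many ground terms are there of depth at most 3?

Write N_k for the number of ground terms of depth ≤ k. A term of depth ≤ k is either a constant or a function symbol applied to arguments of depth ≤ k−1, so N_k = 2 + N_{k-1}.
N_0 = 2
N_1 = 2 + 2 = 4
N_2 = 2 + 4 = 6
N_3 = 2 + 6 = 8
Explicitly: d, e, f(d), f(e), f(f(d)), f(f(e)), f(f(f(d))), f(f(f(e))).

8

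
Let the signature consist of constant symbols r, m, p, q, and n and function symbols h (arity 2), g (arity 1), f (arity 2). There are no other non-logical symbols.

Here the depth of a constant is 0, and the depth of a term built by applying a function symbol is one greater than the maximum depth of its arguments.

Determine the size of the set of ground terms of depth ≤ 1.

60

Let N_k count ground terms of depth at most k. Each non-constant term of depth ≤ k is some function symbol applied to depth-≤(k−1) arguments, giving N_k = 5 + N_{k-1}^2 + N_{k-1} + N_{k-1}^2.
N_0 = 5
N_1 = 5 + 5^2 + 5 + 5^2 = 60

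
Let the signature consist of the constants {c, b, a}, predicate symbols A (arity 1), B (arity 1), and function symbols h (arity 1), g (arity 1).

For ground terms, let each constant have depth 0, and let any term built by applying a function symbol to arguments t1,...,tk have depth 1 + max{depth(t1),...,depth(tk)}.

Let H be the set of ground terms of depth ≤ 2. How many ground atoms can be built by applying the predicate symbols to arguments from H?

42

First count ground terms of depth ≤ 2.
Write N_k for the number of ground terms of depth ≤ k. A term of depth ≤ k is either a constant or a function symbol applied to arguments of depth ≤ k−1, so N_k = 3 + N_{k-1} + N_{k-1}.
N_0 = 3
N_1 = 3 + 3 + 3 = 9
N_2 = 3 + 9 + 9 = 21
So |H| = 21.
A ground atom is a predicate applied to a tuple of terms from H, so the count is the sum over predicates of |H|^arity:
  A: 21;  B: 21
Total ground atoms: 21 + 21 = 42.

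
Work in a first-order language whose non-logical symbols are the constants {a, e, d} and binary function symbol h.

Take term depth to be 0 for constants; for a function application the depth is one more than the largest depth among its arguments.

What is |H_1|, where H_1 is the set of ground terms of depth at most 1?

Let N_k = |{terms of depth ≤ k}|. Then N_0 = 3 and N_k = 3 + N_{k-1}^2 for k ≥ 1 (one summand per function symbol, arity giving the exponent).
N_0 = 3
N_1 = 3 + 3^2 = 12

12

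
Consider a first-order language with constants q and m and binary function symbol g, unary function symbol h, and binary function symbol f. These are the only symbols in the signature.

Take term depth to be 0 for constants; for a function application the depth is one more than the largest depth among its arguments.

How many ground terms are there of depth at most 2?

Let N_k count ground terms of depth at most k. Each non-constant term of depth ≤ k is some function symbol applied to depth-≤(k−1) arguments, giving N_k = 2 + N_{k-1}^2 + N_{k-1} + N_{k-1}^2.
N_0 = 2
N_1 = 2 + 2^2 + 2 + 2^2 = 12
N_2 = 2 + 12^2 + 12 + 12^2 = 302

302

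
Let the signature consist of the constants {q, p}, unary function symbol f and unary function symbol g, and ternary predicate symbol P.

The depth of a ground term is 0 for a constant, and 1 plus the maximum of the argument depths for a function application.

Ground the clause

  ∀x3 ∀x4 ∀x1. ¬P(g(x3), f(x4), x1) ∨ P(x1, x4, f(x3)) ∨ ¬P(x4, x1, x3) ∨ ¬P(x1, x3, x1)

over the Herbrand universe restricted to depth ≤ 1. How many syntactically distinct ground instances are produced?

216

Ground terms of depth ≤ 1:
  Count level by level. With function symbols f/1, g/1, the terms of depth ≤ k are the 2 constants together with each function applied to depth-≤(k−1) tuples, so N_k = 2 + N_{k-1} + N_{k-1}.
  N_0 = 2
  N_1 = 2 + 2 + 2 = 6
  Explicitly: q, p, f(q), f(p), g(q), g(p).
So there are 6 ground terms available for substitution.
There are 3 variables to instantiate (x3, x4, x1), each occurring in at least one literal, so different choices give different ground instances.
Number of ground instances = 6^3 = 216.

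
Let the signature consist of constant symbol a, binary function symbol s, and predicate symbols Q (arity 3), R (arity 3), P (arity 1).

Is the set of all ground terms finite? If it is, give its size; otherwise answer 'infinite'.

The signature has at least one function symbol (s, arity 2) and at least one constant (a).
Iterating s gives infinitely many distinct ground terms: a, s(a, a), s(s(a, a), s(a, a)), ...
So the Herbrand universe is infinite.

infinite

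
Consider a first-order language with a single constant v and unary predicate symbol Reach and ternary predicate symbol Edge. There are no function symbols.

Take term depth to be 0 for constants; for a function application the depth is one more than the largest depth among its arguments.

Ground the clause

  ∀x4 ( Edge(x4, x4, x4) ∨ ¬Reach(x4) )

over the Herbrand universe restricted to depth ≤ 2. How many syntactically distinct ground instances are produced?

Ground terms of depth ≤ 2:
  With no function symbols every ground term is a constant, so there is exactly 1 ground term at every depth bound.
  N_0 = 1
  N_1 = 1
  N_2 = 1
So there is exactly 1 ground term available for substitution.
The body mentions the single quantified variable x4; since ground terms form a free algebra, no two substitutions collapse to the same formula.
Number of ground instances = 1.

1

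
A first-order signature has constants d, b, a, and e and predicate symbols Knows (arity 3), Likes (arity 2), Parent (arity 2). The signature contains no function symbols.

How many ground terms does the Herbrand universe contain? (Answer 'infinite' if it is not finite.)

4

There are no function symbols, so every ground term is one of the 4 constants.
The Herbrand universe is {d, b, a, e}, which is finite with 4 elements.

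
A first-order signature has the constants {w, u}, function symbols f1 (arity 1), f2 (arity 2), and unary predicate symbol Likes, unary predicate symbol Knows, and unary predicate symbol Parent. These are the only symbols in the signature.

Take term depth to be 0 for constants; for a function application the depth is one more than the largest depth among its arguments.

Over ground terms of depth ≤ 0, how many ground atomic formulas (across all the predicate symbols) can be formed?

First count ground terms of depth ≤ 0.
Let N_k count ground terms of depth at most k. Each non-constant term of depth ≤ k is some function symbol applied to depth-≤(k−1) arguments, giving N_k = 2 + N_{k-1} + N_{k-1}^2.
N_0 = 2
So |H| = 2.
Ground atoms are formed by filling each argument slot of a predicate with a term from H, so an r-ary predicate gives |H|^r atoms:
  Likes: 2;  Knows: 2;  Parent: 2
Total ground atoms: 2 + 2 + 2 = 6.

6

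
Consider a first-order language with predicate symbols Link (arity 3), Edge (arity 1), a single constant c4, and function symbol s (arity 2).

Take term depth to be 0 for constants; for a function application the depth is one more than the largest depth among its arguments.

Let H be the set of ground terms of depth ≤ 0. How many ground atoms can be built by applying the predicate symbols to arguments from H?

2

First count ground terms of depth ≤ 0.
Write N_k for the number of ground terms of depth ≤ k. A term of depth ≤ k is either a constant or a function symbol applied to arguments of depth ≤ k−1, so N_k = 1 + N_{k-1}^2.
N_0 = 1
Explicitly: c4.
So |H| = 1.
Each predicate of arity r yields |H|^r ground atoms (one per choice of an r-tuple from H):
  Link: 1^3 = 1;  Edge: 1
Total ground atoms: 1 + 1 = 2.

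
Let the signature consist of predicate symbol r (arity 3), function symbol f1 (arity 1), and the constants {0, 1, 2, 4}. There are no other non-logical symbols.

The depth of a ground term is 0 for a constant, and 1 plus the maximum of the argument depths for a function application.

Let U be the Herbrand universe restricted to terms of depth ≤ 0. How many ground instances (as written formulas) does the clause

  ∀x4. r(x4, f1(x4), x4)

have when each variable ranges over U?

4

Ground terms of depth ≤ 0:
  Write N_k for the number of ground terms of depth ≤ k. A term of depth ≤ k is either a constant or a function symbol applied to arguments of depth ≤ k−1, so N_k = 4 + N_{k-1}.
  N_0 = 4
  Explicitly: 0, 1, 2, 4.
So there are 4 ground terms available for substitution.
The body mentions the single quantified variable x4; since ground terms form a free algebra, no two substitutions collapse to the same formula.
Number of ground instances = 4.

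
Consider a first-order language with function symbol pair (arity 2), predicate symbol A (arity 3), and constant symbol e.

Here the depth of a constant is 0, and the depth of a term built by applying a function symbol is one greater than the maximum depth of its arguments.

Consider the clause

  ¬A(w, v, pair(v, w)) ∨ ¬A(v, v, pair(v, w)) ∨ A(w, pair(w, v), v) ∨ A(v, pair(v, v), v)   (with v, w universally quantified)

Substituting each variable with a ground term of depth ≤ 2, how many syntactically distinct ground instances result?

25

Ground terms of depth ≤ 2:
  Let N_k count ground terms of depth at most k. Each non-constant term of depth ≤ k is some function symbol applied to depth-≤(k−1) arguments, giving N_k = 1 + N_{k-1}^2.
  N_0 = 1
  N_1 = 1 + 1^2 = 2
  N_2 = 1 + 2^2 = 5
  Explicitly: e, pair(e, e), pair(e, pair(e, e)), pair(pair(e, e), e), pair(pair(e, e), pair(e, e)).
So there are 5 ground terms available for substitution.
The clause has 2 distinct variables (v, w), each appearing in the body. In the free term algebra distinct substitutions yield syntactically distinct ground instances.
Number of ground instances = 5^2 = 25.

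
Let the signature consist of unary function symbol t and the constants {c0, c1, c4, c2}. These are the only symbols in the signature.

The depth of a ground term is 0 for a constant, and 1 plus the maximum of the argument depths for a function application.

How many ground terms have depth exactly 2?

4

Let N_k = |{terms of depth ≤ k}|. Then N_0 = 4 and N_k = 4 + N_{k-1} for k ≥ 1 (one summand per function symbol, arity giving the exponent).
N_0 = 4
N_1 = 4 + 4 = 8
N_2 = 4 + 8 = 12
Terms of depth exactly 2: N_2 − N_1 = 12 − 8 = 4.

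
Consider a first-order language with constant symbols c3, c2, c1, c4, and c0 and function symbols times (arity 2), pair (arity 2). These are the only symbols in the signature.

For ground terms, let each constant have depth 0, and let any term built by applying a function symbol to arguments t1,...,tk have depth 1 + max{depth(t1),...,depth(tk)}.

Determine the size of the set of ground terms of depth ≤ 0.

5

Count level by level. With function symbols times/2, pair/2, the terms of depth ≤ k are the 5 constants together with each function applied to depth-≤(k−1) tuples, so N_k = 5 + N_{k-1}^2 + N_{k-1}^2.
N_0 = 5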